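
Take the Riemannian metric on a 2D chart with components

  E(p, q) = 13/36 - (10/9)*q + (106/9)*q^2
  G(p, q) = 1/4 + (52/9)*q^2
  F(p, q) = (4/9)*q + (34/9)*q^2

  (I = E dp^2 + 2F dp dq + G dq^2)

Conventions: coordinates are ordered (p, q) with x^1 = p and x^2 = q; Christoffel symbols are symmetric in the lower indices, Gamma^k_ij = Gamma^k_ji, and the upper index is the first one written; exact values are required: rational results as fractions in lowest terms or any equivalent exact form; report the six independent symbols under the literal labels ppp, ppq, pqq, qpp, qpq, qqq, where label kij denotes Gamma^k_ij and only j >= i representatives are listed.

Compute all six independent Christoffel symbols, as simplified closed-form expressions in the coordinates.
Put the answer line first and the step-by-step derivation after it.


Answer: Gamma_ppp = (57664*q^3 + 4064*q^2 - 320*q)/(69696*q^4 - 12672*q^3 + 6264*q^2 - 360*q + 117), Gamma_ppq = (88192*q^3 - 4160*q^2 + 3816*q - 180)/(69696*q^4 - 12672*q^3 + 6264*q^2 - 360*q + 117), Gamma_pqq = (28288*q^3 + 2448*q + 144)/(69696*q^4 - 12672*q^3 + 6264*q^2 - 360*q + 117), Gamma_qpp = (-179776*q^3 + 25440*q^2 - 6312*q + 260)/(69696*q^4 - 12672*q^3 + 6264*q^2 - 360*q + 117), Gamma_qpq = (-57664*q^3 - 4064*q^2 + 320*q)/(69696*q^4 - 12672*q^3 + 6264*q^2 - 360*q + 117), Gamma_qqq = (51200*q^3 - 14848*q^2 + 2448*q)/(69696*q^4 - 12672*q^3 + 6264*q^2 - 360*q + 117)

E = 13/36 - (10/9)*q + (106/9)*q^2; F = (4/9)*q + (34/9)*q^2; G = 1/4 + (52/9)*q^2
Gamma^k_ij = (1/2) g^{kl} (d_i g_jl + d_j g_il - d_l g_ij), with g^inv = (1/(EG-F^2)) [[G, -F], [-F, E]]
first partials: E_p = 0, E_q = -10/9 + (212/9)*q, F_p = 0, F_q = 4/9 + (68/9)*q, G_p = 0, G_q = (104/9)*q
D = EG - F^2 = 13/144 - (5/18)*q + (29/6)*q^2 - (88/9)*q^3 + (484/9)*q^4
expanded: Gamma^p_pp = (G E_p - 2F F_p + F E_q)/(2D), Gamma^p_pq = (G E_q - F G_p)/(2D), Gamma^p_qq = (2G F_q - G G_p - F G_q)/(2D), Gamma^q_pp = (2E F_p - E E_q - F E_p)/(2D), Gamma^q_pq = (E G_p - F E_q)/(2D), Gamma^q_qq = (E G_q - 2F F_q + F G_p)/(2D); substitute and cancel common factors


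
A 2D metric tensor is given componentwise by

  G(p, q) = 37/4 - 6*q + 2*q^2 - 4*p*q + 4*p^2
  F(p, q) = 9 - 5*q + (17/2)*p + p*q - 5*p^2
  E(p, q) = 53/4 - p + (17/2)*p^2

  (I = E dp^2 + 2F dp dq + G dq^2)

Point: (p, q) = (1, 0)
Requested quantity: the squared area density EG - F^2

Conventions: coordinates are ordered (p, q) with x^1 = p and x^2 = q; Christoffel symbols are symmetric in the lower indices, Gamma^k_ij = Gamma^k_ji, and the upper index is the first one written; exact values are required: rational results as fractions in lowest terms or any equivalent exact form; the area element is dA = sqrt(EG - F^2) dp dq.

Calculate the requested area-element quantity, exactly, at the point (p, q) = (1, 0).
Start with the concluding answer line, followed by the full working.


Answer: EG - F^2 = 1899/16

E = 83/4, F = 25/2, G = 53/4; EG - F^2 = 1899/16


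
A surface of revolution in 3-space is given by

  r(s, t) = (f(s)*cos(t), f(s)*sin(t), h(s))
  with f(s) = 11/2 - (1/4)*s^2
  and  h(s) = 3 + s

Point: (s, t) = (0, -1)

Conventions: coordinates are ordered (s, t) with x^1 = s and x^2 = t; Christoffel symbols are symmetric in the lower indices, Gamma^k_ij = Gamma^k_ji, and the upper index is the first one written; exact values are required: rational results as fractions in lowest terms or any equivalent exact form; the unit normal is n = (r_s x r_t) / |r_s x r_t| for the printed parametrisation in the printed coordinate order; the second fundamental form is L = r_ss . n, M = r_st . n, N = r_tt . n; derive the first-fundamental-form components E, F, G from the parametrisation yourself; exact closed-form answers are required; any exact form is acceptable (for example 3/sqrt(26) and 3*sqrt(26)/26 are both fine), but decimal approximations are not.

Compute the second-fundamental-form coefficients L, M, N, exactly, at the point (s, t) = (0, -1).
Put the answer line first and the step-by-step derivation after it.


Answer: L = 1/2, M = 0, N = 11/2

f = 11/2, f' = 0, f'' = -1/2, h' = 1, h'' = 0
E = 1, F = 0, G = 121/4; answer radicand W^2 = 1
unnormalised second-form numerators: l = 1/2, m = 0, n = 11/2; L = l/sqrt(1), and similarly M = m/sqrt(W^2), N = n/sqrt(W^2)


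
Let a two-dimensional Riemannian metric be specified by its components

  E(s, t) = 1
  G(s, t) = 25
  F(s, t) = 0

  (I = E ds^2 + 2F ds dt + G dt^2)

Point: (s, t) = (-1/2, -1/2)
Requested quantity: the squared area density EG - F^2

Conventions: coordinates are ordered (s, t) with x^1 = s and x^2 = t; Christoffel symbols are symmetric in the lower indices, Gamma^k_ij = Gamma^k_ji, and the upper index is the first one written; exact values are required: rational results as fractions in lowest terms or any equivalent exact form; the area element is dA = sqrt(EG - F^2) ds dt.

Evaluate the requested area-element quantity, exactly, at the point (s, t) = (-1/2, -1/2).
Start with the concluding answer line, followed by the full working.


Answer: EG - F^2 = 25

E = 1, F = 0, G = 25; EG - F^2 = 25


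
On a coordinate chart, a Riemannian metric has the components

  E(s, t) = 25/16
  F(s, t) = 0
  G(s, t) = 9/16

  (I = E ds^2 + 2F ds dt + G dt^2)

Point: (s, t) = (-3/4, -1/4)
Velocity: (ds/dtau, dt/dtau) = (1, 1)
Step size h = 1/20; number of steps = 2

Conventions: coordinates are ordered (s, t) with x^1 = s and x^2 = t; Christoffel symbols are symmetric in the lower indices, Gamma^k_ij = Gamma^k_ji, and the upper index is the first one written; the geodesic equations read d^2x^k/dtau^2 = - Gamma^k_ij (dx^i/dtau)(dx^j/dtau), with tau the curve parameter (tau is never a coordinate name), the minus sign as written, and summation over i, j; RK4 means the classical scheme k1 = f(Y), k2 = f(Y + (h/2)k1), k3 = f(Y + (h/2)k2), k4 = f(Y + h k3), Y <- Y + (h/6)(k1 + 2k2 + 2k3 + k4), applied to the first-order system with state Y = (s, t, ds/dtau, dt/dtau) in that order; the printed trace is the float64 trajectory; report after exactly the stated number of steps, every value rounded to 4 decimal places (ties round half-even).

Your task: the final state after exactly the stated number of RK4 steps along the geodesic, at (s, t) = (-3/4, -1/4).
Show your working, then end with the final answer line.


f(Y) = (ds/dtau, dt/dtau, -Gamma^s_ij Y'^i Y'^j, -Gamma^t_ij Y'^i Y'^j) with the Gammas evaluated at the stage position; h = 0.050000; intermediate values shown to 6 dp
step 0: s = -0.7500, t = -0.2500, ds/dtau = 1.0000, dt/dtau = 1.0000
step 1:
  k1: at (s, t) = (-0.750000, -0.250000), (ds/dtau, dt/dtau) = (1.000000, 1.000000); Gamma_sss = 0.000000, Gamma_sst = 0.000000, Gamma_stt = 0.000000, Gamma_tss = 0.000000, Gamma_tst = 0.000000, Gamma_ttt = 0.000000; k1 = (1.000000, 1.000000, 0.000000, 0.000000)
  k2: at (s, t) = (-0.725000, -0.225000), (ds/dtau, dt/dtau) = (1.000000, 1.000000); Gamma_sss = 0.000000, Gamma_sst = 0.000000, Gamma_stt = 0.000000, Gamma_tss = 0.000000, Gamma_tst = 0.000000, Gamma_ttt = 0.000000; k2 = (1.000000, 1.000000, 0.000000, 0.000000)
  k3: at (s, t) = (-0.725000, -0.225000), (ds/dtau, dt/dtau) = (1.000000, 1.000000); Gamma_sss = 0.000000, Gamma_sst = 0.000000, Gamma_stt = 0.000000, Gamma_tss = 0.000000, Gamma_tst = 0.000000, Gamma_ttt = 0.000000; k3 = (1.000000, 1.000000, 0.000000, 0.000000)
  k4: at (s, t) = (-0.700000, -0.200000), (ds/dtau, dt/dtau) = (1.000000, 1.000000); Gamma_sss = 0.000000, Gamma_sst = 0.000000, Gamma_stt = 0.000000, Gamma_tss = 0.000000, Gamma_tst = 0.000000, Gamma_ttt = 0.000000; k4 = (1.000000, 1.000000, 0.000000, 0.000000)
  Y <- Y + (h/6)(k1 + 2k2 + 2k3 + k4): s = -0.7000, t = -0.2000, ds/dtau = 1.0000, dt/dtau = 1.0000
step 2:
  k1: at (s, t) = (-0.700000, -0.200000), (ds/dtau, dt/dtau) = (1.000000, 1.000000); Gamma_sss = 0.000000, Gamma_sst = 0.000000, Gamma_stt = 0.000000, Gamma_tss = 0.000000, Gamma_tst = 0.000000, Gamma_ttt = 0.000000; k1 = (1.000000, 1.000000, 0.000000, 0.000000)
  k2: at (s, t) = (-0.675000, -0.175000), (ds/dtau, dt/dtau) = (1.000000, 1.000000); Gamma_sss = 0.000000, Gamma_sst = 0.000000, Gamma_stt = 0.000000, Gamma_tss = 0.000000, Gamma_tst = 0.000000, Gamma_ttt = 0.000000; k2 = (1.000000, 1.000000, 0.000000, 0.000000)
  k3: at (s, t) = (-0.675000, -0.175000), (ds/dtau, dt/dtau) = (1.000000, 1.000000); Gamma_sss = 0.000000, Gamma_sst = 0.000000, Gamma_stt = 0.000000, Gamma_tss = 0.000000, Gamma_tst = 0.000000, Gamma_ttt = 0.000000; k3 = (1.000000, 1.000000, 0.000000, 0.000000)
  k4: at (s, t) = (-0.650000, -0.150000), (ds/dtau, dt/dtau) = (1.000000, 1.000000); Gamma_sss = 0.000000, Gamma_sst = 0.000000, Gamma_stt = 0.000000, Gamma_tss = 0.000000, Gamma_tst = 0.000000, Gamma_ttt = 0.000000; k4 = (1.000000, 1.000000, 0.000000, 0.000000)
  Y <- Y + (h/6)(k1 + 2k2 + 2k3 + k4): s = -0.6500, t = -0.1500, ds/dtau = 1.0000, dt/dtau = 1.0000

Answer: s = -0.6500, t = -0.1500, ds/dtau = 1.0000, dt/dtau = 1.0000


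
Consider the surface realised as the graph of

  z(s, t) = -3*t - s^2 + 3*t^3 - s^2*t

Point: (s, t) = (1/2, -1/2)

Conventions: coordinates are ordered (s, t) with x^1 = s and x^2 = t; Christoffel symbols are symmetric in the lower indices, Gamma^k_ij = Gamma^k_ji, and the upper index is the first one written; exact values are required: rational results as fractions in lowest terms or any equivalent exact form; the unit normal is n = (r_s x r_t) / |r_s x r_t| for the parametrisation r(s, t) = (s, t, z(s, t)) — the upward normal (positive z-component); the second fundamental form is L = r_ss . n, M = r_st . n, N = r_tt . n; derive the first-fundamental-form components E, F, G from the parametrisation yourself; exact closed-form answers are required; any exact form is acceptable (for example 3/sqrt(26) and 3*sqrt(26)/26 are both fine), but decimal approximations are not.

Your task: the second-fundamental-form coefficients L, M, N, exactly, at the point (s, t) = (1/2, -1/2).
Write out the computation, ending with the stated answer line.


z_s = -1/2, z_t = -1, z_ss = -1, z_st = -1, z_tt = -9
E = 5/4, F = 1/2, G = 2; answer radicand W^2 = 9/4
unnormalised second-form numerators: l = -1, m = -1, n = -9; L = l/sqrt(9/4), and similarly M = m/sqrt(W^2), N = n/sqrt(W^2)

Answer: L = -2/3, M = -2/3, N = -6


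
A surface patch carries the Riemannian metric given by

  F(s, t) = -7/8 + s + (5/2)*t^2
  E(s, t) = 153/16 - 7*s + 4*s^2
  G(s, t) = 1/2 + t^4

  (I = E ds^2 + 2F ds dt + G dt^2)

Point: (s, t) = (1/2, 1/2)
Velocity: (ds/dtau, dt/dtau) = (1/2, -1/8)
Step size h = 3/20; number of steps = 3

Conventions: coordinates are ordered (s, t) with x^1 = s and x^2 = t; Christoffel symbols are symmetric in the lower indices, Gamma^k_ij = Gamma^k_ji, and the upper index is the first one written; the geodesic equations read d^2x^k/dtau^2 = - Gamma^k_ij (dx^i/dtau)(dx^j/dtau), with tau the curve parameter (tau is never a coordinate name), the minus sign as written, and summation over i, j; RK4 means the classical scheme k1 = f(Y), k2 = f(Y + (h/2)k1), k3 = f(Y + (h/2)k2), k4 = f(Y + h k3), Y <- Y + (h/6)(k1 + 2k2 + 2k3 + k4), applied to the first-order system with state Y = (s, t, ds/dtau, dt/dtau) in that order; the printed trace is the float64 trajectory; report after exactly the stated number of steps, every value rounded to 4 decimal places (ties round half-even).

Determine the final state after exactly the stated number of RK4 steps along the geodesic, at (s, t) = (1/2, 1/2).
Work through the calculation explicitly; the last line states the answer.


f(Y) = (ds/dtau, dt/dtau, -Gamma^s_ij Y'^i Y'^j, -Gamma^t_ij Y'^i Y'^j) with the Gammas evaluated at the stage position; h = 0.150000; intermediate values shown to 6 dp
step 0: s = 0.5000, t = 0.5000, ds/dtau = 0.5000, dt/dtau = -0.1250
step 1:
  k1: at (s, t) = (0.500000, 0.500000), (ds/dtau, dt/dtau) = (0.500000, -0.125000); Gamma_sss = -0.279720, Gamma_sst = 0.000000, Gamma_stt = 0.343656, Gamma_tss = 1.902098, Gamma_tst = 0.000000, Gamma_ttt = 0.291708; k1 = (0.500000, -0.125000, 0.064560, -0.480082)
  k2: at (s, t) = (0.537500, 0.490625), (ds/dtau, dt/dtau) = (0.504842, -0.161006); Gamma_sss = -0.266992, Gamma_sst = 0.000000, Gamma_stt = 0.342766, Gamma_tss = 1.918766, Gamma_tst = 0.000000, Gamma_ttt = 0.260981; k2 = (0.504842, -0.161006, 0.059161, -0.495793)
  k3: at (s, t) = (0.537863, 0.487925), (ds/dtau, dt/dtau) = (0.504437, -0.162184); Gamma_sss = -0.265117, Gamma_sst = 0.000000, Gamma_stt = 0.341174, Gamma_tss = 1.919263, Gamma_tst = 0.000000, Gamma_ttt = 0.259189; k3 = (0.504437, -0.162184, 0.058487, -0.495187)
  k4: at (s, t) = (0.575666, 0.475672), (ds/dtau, dt/dtau) = (0.508773, -0.199278); Gamma_sss = -0.249716, Gamma_sst = 0.000000, Gamma_stt = 0.337957, Gamma_tss = 1.934896, Gamma_tst = 0.000000, Gamma_ttt = 0.227231; k4 = (0.508773, -0.199278, 0.051218, -0.509871)
  Y <- Y + (h/6)(k1 + 2k2 + 2k3 + k4): s = 0.5757, t = 0.4757, ds/dtau = 0.5088, dt/dtau = -0.1993
step 2:
  k1: at (s, t) = (0.575683, 0.475734), (ds/dtau, dt/dtau) = (0.508777, -0.199298); Gamma_sss = -0.249753, Gamma_sst = 0.000000, Gamma_stt = 0.337997, Gamma_tss = 1.934895, Gamma_tst = 0.000000, Gamma_ttt = 0.227251; k1 = (0.508777, -0.199298, 0.051224, -0.509881)
  k2: at (s, t) = (0.613842, 0.460786), (ds/dtau, dt/dtau) = (0.512619, -0.237539); Gamma_sss = -0.231848, Gamma_sst = 0.000000, Gamma_stt = 0.332429, Gamma_tss = 1.949283, Gamma_tst = 0.000000, Gamma_ttt = 0.194525; k2 = (0.512619, -0.237539, 0.042167, -0.523205)
  k3: at (s, t) = (0.614130, 0.457918), (ds/dtau, dt/dtau) = (0.511939, -0.238538); Gamma_sss = -0.229899, Gamma_sst = 0.000000, Gamma_stt = 0.330581, Gamma_tss = 1.949639, Gamma_tst = 0.000000, Gamma_ttt = 0.192992; k3 = (0.511939, -0.238538, 0.041442, -0.521947)
  k4: at (s, t) = (0.652474, 0.439953), (ds/dtau, dt/dtau) = (0.514993, -0.277590); Gamma_sss = -0.209468, Gamma_sst = 0.000000, Gamma_stt = 0.322166, Gamma_tss = 1.962451, Gamma_tst = 0.000000, Gamma_ttt = 0.160213; k4 = (0.514993, -0.277590, 0.030730, -0.532823)
  Y <- Y + (h/6)(k1 + 2k2 + 2k3 + k4): s = 0.6525, t = 0.4400, ds/dtau = 0.5150, dt/dtau = -0.2776
step 3:
  k1: at (s, t) = (0.652505, 0.440007), (ds/dtau, dt/dtau) = (0.515006, -0.277623); Gamma_sss = -0.209495, Gamma_sst = 0.000000, Gamma_stt = 0.322206, Gamma_tss = 1.962456, Gamma_tst = 0.000000, Gamma_ttt = 0.160215; k1 = (0.515006, -0.277623, 0.030731, -0.532853)
  k2: at (s, t) = (0.691131, 0.419186), (ds/dtau, dt/dtau) = (0.517311, -0.317587); Gamma_sss = -0.186816, Gamma_sst = 0.000000, Gamma_stt = 0.310956, Gamma_tss = 1.973561, Gamma_tst = 0.000000, Gamma_ttt = 0.127884; k2 = (0.517311, -0.317587, 0.018631, -0.541045)
  k3: at (s, t) = (0.691304, 0.416188), (ds/dtau, dt/dtau) = (0.516403, -0.318201); Gamma_sss = -0.184917, Gamma_sst = 0.000000, Gamma_stt = 0.308870, Gamma_tss = 1.973776, Gamma_tst = 0.000000, Gamma_ttt = 0.126728; k3 = (0.516403, -0.318201, 0.018038, -0.539183)
  k4: at (s, t) = (0.729966, 0.392277), (ds/dtau, dt/dtau) = (0.517712, -0.358500); Gamma_sss = -0.160292, Gamma_sst = 0.000000, Gamma_stt = 0.294408, Gamma_tss = 1.982925, Gamma_tst = 0.000000, Gamma_ttt = 0.095798; k4 = (0.517712, -0.358500, 0.005124, -0.543787)
  Y <- Y + (h/6)(k1 + 2k2 + 2k3 + k4): s = 0.7300, t = 0.3923, ds/dtau = 0.5177, dt/dtau = -0.3586

Answer: s = 0.7300, t = 0.3923, ds/dtau = 0.5177, dt/dtau = -0.3586


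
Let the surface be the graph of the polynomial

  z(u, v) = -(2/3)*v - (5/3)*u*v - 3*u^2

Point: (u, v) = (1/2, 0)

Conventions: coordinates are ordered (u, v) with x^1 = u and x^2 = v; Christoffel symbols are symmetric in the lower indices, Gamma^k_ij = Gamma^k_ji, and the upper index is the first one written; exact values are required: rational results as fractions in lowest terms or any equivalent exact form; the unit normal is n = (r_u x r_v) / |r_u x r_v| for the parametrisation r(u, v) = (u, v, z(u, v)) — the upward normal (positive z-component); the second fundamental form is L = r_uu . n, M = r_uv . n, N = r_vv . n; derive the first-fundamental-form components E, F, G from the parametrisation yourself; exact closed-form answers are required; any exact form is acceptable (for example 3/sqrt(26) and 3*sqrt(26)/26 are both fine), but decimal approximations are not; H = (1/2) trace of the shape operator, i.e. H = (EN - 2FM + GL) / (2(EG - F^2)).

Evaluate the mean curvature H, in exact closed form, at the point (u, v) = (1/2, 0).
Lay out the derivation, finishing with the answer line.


z_u = -3, z_v = -3/2, z_uu = -6, z_uv = -5/3, z_vv = 0
E = 10, F = 9/2, G = 13/4; answer radicand W^2 = 49/4
unnormalised second-form numerators: l = -6, m = -5/3, n = 0; L = l/sqrt(49/4), and similarly M = m/sqrt(W^2), N = n/sqrt(W^2)
H = (E*n - 2*F*m + G*l) / (2*(EG - F^2)*sqrt(W^2)); E*n - 2*F*m + G*l = -9/2, EG - F^2 = 49/4, so H = (-9/49)/sqrt(49/4)

Answer: H = -18/343


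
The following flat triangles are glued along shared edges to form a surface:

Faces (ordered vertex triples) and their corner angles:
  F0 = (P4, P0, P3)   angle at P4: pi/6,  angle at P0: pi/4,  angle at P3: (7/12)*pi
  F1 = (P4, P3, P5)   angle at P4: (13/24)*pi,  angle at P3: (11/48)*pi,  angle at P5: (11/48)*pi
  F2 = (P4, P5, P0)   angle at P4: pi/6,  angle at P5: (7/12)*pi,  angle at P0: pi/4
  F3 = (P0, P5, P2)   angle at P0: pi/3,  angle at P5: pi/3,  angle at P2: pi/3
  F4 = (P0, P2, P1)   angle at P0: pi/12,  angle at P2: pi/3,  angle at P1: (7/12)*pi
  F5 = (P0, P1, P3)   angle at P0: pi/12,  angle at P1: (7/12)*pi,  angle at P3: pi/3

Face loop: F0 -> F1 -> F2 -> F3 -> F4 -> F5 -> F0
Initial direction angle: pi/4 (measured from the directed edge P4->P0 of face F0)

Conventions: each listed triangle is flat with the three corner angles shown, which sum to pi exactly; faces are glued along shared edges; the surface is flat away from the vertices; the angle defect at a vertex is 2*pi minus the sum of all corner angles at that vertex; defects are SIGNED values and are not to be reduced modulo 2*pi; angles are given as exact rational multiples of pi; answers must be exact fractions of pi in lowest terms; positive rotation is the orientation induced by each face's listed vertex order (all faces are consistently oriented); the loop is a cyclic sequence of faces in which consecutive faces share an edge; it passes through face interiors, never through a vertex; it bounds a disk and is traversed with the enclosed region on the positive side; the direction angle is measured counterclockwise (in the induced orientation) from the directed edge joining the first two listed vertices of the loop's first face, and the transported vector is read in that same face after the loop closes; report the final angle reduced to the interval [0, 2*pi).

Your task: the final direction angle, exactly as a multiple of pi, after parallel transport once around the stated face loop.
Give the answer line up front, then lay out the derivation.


Answer: final direction angle = (3/8)*pi

enclosed vertex P0: corner angles sum to pi, defect = 2*pi - pi = pi
enclosed vertex P4: corner angles sum to (7/8)*pi, defect = 2*pi - (7/8)*pi = (9/8)*pi
by Gauss-Bonnet the loop rotates the vector by the enclosed defect sum (positive orientation, mod 2*pi)
final angle = pi/4 + (17/8)*pi = (3/8)*pi (mod 2*pi)


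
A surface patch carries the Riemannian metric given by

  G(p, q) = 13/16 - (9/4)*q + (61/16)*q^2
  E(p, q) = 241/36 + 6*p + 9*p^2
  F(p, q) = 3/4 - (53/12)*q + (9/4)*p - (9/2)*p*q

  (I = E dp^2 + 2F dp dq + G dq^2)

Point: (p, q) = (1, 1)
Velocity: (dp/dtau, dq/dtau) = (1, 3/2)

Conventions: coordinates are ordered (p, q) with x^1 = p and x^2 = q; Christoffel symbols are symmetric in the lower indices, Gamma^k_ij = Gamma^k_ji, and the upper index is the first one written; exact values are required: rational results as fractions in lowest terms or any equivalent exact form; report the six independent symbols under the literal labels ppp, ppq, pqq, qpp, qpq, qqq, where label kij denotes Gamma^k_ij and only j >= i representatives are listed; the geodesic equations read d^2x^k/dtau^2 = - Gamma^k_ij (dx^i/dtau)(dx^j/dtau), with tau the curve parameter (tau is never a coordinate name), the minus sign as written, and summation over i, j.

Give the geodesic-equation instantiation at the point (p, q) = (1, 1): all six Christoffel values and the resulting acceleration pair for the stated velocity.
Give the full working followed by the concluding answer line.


E = 781/36, F = -71/12, G = 19/8 at the point
E_p = 24, E_q = 0, F_p = -9/4, F_q = -107/12, G_p = 0, G_q = 43/8
EG - F^2 = 4757/288;  g^inv = (288/4757) * [[19/8, 71/12], [71/12, 781/36]]
first-kind symbols [ij,l] = (1/2)(d_i g_jl + d_j g_il - d_l g_ij): [pp,p] = E_p/2 = 12, [pp,q] = F_p - E_q/2 = -9/4, [pq,p] = E_q/2 = 0, [pq,q] = G_p/2 = 0, [qq,p] = F_q - G_p/2 = -107/12, [qq,q] = G_q/2 = 43/16
Gamma^p_ij = (G*[ij,p] - F*[ij,q])/(EG - F^2), Gamma^q_ij = (E*[ij,q] - F*[ij,p])/(EG - F^2)
Gamma_ppp = 4374/4757, Gamma_ppq = 0, Gamma_pqq = -3039/9514, Gamma_qpp = 90/67, Gamma_qpq = 0, Gamma_qqq = 45/134
d^2p/dtau^2 = -(Gamma_ppp*(1)^2 + 2*Gamma_ppq*(1)*(3/2) + Gamma_pqq*(3/2)^2) = -7641/38056
d^2q/dtau^2 = -(Gamma_qpp*(1)^2 + 2*Gamma_qpq*(1)*(3/2) + Gamma_qqq*(3/2)^2) = -1125/536

Answer: Gamma_ppp = 4374/4757, Gamma_ppq = 0, Gamma_pqq = -3039/9514, Gamma_qpp = 90/67, Gamma_qpq = 0, Gamma_qqq = 45/134; accelerations (d^2p/dtau^2, d^2q/dtau^2) = (-7641/38056, -1125/536)


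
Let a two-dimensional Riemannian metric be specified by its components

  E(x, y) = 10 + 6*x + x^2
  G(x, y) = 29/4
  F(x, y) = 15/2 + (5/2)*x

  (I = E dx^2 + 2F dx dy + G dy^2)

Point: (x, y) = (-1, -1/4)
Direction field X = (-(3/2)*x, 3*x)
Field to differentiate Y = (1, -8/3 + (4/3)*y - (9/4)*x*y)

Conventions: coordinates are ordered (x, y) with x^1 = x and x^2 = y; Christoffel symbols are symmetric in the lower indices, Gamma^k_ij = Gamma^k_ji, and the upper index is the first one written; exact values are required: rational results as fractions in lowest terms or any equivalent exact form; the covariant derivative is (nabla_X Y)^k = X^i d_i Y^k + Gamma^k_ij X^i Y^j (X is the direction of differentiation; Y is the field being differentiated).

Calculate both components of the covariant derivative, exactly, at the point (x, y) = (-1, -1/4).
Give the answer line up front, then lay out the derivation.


Answer: (nabla_X Y)^x = 4/15, (nabla_X Y)^y = -919/96

E = 5, F = 5, G = 29/4 at the point
E_x = 4, E_y = 0, F_x = 5/2, F_y = 0, G_x = 0, G_y = 0
EG - F^2 = 45/4;  g^inv = (4/45) * [[29/4, -5], [-5, 5]]
first-kind symbols [ij,l] = (1/2)(d_i g_jl + d_j g_il - d_l g_ij): [xx,x] = E_x/2 = 2, [xx,y] = F_x - E_y/2 = 5/2, [xy,x] = E_y/2 = 0, [xy,y] = G_x/2 = 0, [yy,x] = F_y - G_x/2 = 0, [yy,y] = G_y/2 = 0
Gamma^x_ij = (G*[ij,x] - F*[ij,y])/(EG - F^2), Gamma^y_ij = (E*[ij,y] - F*[ij,x])/(EG - F^2)
Gamma_xxx = 8/45, Gamma_xxy = 0, Gamma_xyy = 0, Gamma_yxx = 2/9, Gamma_yxy = 0, Gamma_yyy = 0
X = (3/2, -3), Y = (1, -57/16) at the point


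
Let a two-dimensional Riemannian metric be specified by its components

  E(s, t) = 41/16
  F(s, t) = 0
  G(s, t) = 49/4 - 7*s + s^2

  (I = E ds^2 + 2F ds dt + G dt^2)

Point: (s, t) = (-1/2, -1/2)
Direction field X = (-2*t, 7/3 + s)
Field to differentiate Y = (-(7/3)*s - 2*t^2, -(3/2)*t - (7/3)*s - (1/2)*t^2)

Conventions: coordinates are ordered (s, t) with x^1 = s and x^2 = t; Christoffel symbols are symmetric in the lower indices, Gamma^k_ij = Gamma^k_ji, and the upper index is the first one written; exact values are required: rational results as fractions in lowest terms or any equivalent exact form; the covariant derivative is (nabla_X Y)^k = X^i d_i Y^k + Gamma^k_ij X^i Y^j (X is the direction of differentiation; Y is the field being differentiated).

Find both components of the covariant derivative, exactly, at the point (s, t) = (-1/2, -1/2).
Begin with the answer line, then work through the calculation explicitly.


Answer: (nabla_X Y)^s = 2384/369, (nabla_X Y)^t = -1417/288

E = 41/16, F = 0, G = 16 at the point
E_s = 0, E_t = 0, F_s = 0, F_t = 0, G_s = -8, G_t = 0
EG - F^2 = 41;  g^inv = (1/41) * [[16, 0], [0, 41/16]]
first-kind symbols [ij,l] = (1/2)(d_i g_jl + d_j g_il - d_l g_ij): [ss,s] = E_s/2 = 0, [ss,t] = F_s - E_t/2 = 0, [st,s] = E_t/2 = 0, [st,t] = G_s/2 = -4, [tt,s] = F_t - G_s/2 = 4, [tt,t] = G_t/2 = 0
Gamma^s_ij = (G*[ij,s] - F*[ij,t])/(EG - F^2), Gamma^t_ij = (E*[ij,t] - F*[ij,s])/(EG - F^2)
Gamma_sss = 0, Gamma_sst = 0, Gamma_stt = 64/41, Gamma_tss = 0, Gamma_tst = -1/4, Gamma_ttt = 0
X = (1, 11/6), Y = (2/3, 43/24) at the point


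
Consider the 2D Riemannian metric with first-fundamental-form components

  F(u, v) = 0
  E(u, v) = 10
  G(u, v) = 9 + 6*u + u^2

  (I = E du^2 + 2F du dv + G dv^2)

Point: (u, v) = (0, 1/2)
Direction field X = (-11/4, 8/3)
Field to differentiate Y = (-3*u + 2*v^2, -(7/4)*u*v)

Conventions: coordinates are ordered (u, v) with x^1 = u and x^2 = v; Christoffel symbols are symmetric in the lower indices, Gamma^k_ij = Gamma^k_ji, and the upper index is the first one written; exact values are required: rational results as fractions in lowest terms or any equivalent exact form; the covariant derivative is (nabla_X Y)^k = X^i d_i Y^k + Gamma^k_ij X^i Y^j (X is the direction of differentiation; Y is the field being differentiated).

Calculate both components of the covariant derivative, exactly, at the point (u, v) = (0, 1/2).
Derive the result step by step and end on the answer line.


E = 10, F = 0, G = 9 at the point
E_u = 0, E_v = 0, F_u = 0, F_v = 0, G_u = 6, G_v = 0
EG - F^2 = 90;  g^inv = (1/90) * [[9, 0], [0, 10]]
first-kind symbols [ij,l] = (1/2)(d_i g_jl + d_j g_il - d_l g_ij): [uu,u] = E_u/2 = 0, [uu,v] = F_u - E_v/2 = 0, [uv,u] = E_v/2 = 0, [uv,v] = G_u/2 = 3, [vv,u] = F_v - G_u/2 = -3, [vv,v] = G_v/2 = 0
Gamma^u_ij = (G*[ij,u] - F*[ij,v])/(EG - F^2), Gamma^v_ij = (E*[ij,v] - F*[ij,u])/(EG - F^2)
Gamma_uuu = 0, Gamma_uuv = 0, Gamma_uvv = -3/10, Gamma_vuu = 0, Gamma_vuv = 1/3, Gamma_vvv = 0
X = (-11/4, 8/3), Y = (1/2, 0) at the point

Answer: (nabla_X Y)^u = 163/12, (nabla_X Y)^v = 821/288


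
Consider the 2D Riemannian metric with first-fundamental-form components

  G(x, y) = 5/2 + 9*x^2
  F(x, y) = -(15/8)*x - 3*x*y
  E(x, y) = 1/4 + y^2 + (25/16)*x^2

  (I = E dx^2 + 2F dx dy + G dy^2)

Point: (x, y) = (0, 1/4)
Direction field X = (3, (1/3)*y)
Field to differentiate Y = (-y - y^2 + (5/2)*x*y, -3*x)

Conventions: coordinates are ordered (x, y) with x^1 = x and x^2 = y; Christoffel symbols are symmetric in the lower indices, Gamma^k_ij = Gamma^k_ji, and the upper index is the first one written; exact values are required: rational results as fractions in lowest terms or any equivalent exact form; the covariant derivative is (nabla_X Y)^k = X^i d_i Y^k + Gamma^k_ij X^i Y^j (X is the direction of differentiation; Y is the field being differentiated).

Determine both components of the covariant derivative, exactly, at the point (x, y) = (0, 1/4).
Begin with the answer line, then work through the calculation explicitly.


Answer: (nabla_X Y)^x = 83/48, (nabla_X Y)^y = -507/64

E = 5/16, F = 0, G = 5/2 at the point
E_x = 0, E_y = 1/2, F_x = -21/8, F_y = 0, G_x = 0, G_y = 0
EG - F^2 = 25/32;  g^inv = (32/25) * [[5/2, 0], [0, 5/16]]
first-kind symbols [ij,l] = (1/2)(d_i g_jl + d_j g_il - d_l g_ij): [xx,x] = E_x/2 = 0, [xx,y] = F_x - E_y/2 = -23/8, [xy,x] = E_y/2 = 1/4, [xy,y] = G_x/2 = 0, [yy,x] = F_y - G_x/2 = 0, [yy,y] = G_y/2 = 0
Gamma^x_ij = (G*[ij,x] - F*[ij,y])/(EG - F^2), Gamma^y_ij = (E*[ij,y] - F*[ij,x])/(EG - F^2)
Gamma_xxx = 0, Gamma_xxy = 4/5, Gamma_xyy = 0, Gamma_yxx = -23/20, Gamma_yxy = 0, Gamma_yyy = 0
X = (3, 1/12), Y = (-5/16, 0) at the point


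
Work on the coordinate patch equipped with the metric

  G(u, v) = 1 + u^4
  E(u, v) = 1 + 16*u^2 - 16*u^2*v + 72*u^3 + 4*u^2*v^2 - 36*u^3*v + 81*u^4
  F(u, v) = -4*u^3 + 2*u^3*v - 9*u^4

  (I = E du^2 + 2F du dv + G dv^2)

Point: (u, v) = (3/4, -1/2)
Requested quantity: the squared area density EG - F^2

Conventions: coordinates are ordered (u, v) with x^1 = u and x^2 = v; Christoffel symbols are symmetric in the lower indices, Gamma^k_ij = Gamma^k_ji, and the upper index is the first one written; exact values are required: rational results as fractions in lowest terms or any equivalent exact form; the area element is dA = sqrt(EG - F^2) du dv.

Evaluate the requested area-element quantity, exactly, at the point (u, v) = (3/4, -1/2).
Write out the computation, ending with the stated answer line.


E = 20137/256, F = -1269/256, G = 337/256; EG - F^2 = 10109/128

Answer: EG - F^2 = 10109/128


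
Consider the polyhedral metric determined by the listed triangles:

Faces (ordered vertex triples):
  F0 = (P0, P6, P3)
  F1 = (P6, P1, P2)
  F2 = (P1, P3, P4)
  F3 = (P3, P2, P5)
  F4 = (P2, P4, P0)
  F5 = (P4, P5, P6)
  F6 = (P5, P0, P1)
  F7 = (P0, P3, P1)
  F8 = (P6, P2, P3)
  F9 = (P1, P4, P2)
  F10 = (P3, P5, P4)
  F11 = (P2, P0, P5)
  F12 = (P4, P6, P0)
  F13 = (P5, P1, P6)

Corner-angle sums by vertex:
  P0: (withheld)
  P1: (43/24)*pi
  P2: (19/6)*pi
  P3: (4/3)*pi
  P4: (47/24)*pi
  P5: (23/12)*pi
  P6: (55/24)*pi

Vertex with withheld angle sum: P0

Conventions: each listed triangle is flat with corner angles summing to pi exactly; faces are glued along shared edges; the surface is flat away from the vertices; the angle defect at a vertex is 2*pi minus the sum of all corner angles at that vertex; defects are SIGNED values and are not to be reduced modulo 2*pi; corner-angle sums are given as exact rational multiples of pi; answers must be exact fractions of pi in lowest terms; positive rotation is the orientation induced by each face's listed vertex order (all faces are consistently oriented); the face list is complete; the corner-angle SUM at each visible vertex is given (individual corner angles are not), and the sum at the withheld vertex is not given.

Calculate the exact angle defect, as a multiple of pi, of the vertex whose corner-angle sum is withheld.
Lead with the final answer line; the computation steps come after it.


Answer: defect(P0) = (11/24)*pi

V = 7, E = 21, F = 14; chi = V - E + F = 0
Gauss-Bonnet: total defect = 2*pi*chi = 0; visible defects sum to (-11/24)*pi


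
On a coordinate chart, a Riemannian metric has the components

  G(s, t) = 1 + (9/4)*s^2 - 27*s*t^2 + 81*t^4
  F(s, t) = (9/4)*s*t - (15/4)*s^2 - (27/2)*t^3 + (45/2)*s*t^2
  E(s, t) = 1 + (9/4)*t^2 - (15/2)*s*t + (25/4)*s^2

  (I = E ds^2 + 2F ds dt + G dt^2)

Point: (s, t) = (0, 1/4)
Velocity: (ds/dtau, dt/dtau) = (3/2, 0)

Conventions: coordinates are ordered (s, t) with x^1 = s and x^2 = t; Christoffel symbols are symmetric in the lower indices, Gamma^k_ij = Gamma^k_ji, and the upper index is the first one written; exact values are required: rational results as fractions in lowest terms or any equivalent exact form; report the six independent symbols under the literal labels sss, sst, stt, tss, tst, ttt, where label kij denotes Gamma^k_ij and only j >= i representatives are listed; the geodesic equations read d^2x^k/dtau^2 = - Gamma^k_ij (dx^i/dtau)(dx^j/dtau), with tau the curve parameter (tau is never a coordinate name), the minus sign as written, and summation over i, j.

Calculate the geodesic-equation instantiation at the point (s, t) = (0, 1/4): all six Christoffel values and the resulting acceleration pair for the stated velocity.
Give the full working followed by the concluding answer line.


E = 73/64, F = -27/128, G = 337/256 at the point
E_s = -15/8, E_t = 9/8, F_s = 63/32, F_t = -81/32, G_s = -27/16, G_t = 81/16
EG - F^2 = 373/256;  g^inv = (256/373) * [[337/256, 27/128], [27/128, 73/64]]
first-kind symbols [ij,l] = (1/2)(d_i g_jl + d_j g_il - d_l g_ij): [ss,s] = E_s/2 = -15/16, [ss,t] = F_s - E_t/2 = 45/32, [st,s] = E_t/2 = 9/16, [st,t] = G_s/2 = -27/32, [tt,s] = F_t - G_s/2 = -27/16, [tt,t] = G_t/2 = 81/32
Gamma^s_ij = (G*[ij,s] - F*[ij,t])/(EG - F^2), Gamma^t_ij = (E*[ij,t] - F*[ij,s])/(EG - F^2)
Gamma_sss = -240/373, Gamma_sst = 144/373, Gamma_stt = -432/373, Gamma_tss = 360/373, Gamma_tst = -216/373, Gamma_ttt = 648/373
d^2s/dtau^2 = -(Gamma_sss*(3/2)^2 + 2*Gamma_sst*(3/2)*(0) + Gamma_stt*(0)^2) = 540/373
d^2t/dtau^2 = -(Gamma_tss*(3/2)^2 + 2*Gamma_tst*(3/2)*(0) + Gamma_ttt*(0)^2) = -810/373

Answer: Gamma_sss = -240/373, Gamma_sst = 144/373, Gamma_stt = -432/373, Gamma_tss = 360/373, Gamma_tst = -216/373, Gamma_ttt = 648/373; accelerations (d^2s/dtau^2, d^2t/dtau^2) = (540/373, -810/373)


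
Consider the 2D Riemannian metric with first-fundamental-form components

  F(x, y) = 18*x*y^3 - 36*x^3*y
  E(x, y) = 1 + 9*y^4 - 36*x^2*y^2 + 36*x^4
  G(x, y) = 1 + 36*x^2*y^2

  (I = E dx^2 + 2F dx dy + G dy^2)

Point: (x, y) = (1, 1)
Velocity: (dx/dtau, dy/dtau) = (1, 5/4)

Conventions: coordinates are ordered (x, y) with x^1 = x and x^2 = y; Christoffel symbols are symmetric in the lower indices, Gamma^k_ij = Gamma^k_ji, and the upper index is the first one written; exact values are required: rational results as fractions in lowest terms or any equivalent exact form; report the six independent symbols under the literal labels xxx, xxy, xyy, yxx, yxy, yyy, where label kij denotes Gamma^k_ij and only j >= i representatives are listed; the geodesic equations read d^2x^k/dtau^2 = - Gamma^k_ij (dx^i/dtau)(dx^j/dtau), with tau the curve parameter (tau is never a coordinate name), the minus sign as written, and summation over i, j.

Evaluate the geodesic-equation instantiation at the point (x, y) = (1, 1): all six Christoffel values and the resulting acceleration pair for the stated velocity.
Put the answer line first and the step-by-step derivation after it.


Answer: Gamma_xxx = 18/23, Gamma_xxy = -9/23, Gamma_xyy = -9/23, Gamma_yxx = -36/23, Gamma_yxy = 18/23, Gamma_yyy = 18/23; accelerations (d^2x/dtau^2, d^2y/dtau^2) = (297/368, -297/184)

E = 10, F = -18, G = 37 at the point
E_x = 72, E_y = -36, F_x = -90, F_y = 18, G_x = 72, G_y = 72
EG - F^2 = 46;  g^inv = (1/46) * [[37, 18], [18, 10]]
first-kind symbols [ij,l] = (1/2)(d_i g_jl + d_j g_il - d_l g_ij): [xx,x] = E_x/2 = 36, [xx,y] = F_x - E_y/2 = -72, [xy,x] = E_y/2 = -18, [xy,y] = G_x/2 = 36, [yy,x] = F_y - G_x/2 = -18, [yy,y] = G_y/2 = 36
Gamma^x_ij = (G*[ij,x] - F*[ij,y])/(EG - F^2), Gamma^y_ij = (E*[ij,y] - F*[ij,x])/(EG - F^2)
Gamma_xxx = 18/23, Gamma_xxy = -9/23, Gamma_xyy = -9/23, Gamma_yxx = -36/23, Gamma_yxy = 18/23, Gamma_yyy = 18/23
d^2x/dtau^2 = -(Gamma_xxx*(1)^2 + 2*Gamma_xxy*(1)*(5/4) + Gamma_xyy*(5/4)^2) = 297/368
d^2y/dtau^2 = -(Gamma_yxx*(1)^2 + 2*Gamma_yxy*(1)*(5/4) + Gamma_yyy*(5/4)^2) = -297/184


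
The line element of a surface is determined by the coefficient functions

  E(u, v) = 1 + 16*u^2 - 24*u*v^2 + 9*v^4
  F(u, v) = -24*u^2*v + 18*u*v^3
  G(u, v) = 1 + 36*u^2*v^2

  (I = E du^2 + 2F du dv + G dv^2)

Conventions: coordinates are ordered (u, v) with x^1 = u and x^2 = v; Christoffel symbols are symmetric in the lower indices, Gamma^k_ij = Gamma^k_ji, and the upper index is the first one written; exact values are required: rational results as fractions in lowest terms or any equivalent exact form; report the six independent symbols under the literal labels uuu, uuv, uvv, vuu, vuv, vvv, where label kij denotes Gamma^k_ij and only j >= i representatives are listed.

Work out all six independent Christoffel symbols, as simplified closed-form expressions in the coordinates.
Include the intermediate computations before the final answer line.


E = 1 + 16*u^2 - 24*u*v^2 + 9*v^4; F = -24*u^2*v + 18*u*v^3; G = 1 + 36*u^2*v^2
Gamma^k_ij = (1/2) g^{kl} (d_i g_jl + d_j g_il - d_l g_ij), with g^inv = (1/(EG-F^2)) [[G, -F], [-F, E]]
first partials: E_u = 32*u - 24*v^2, E_v = -48*u*v + 36*v^3, F_u = -48*u*v + 18*v^3, F_v = -24*u^2 + 54*u*v^2, G_u = 72*u*v^2, G_v = 72*u^2*v
D = EG - F^2 = 1 + 16*u^2 - 24*u*v^2 + 9*v^4 + 36*u^2*v^2
expanded: Gamma^u_uu = (G E_u - 2F F_u + F E_v)/(2D), Gamma^u_uv = (G E_v - F G_u)/(2D), Gamma^u_vv = (2G F_v - G G_u - F G_v)/(2D), Gamma^v_uu = (2E F_u - E E_v - F E_u)/(2D), Gamma^v_uv = (E G_u - F E_v)/(2D), Gamma^v_vv = (E G_v - 2F F_v + F G_u)/(2D); substitute and cancel common factors

Answer: Gamma_uuu = (16*u - 12*v^2)/(36*u^2*v^2 + 16*u^2 - 24*u*v^2 + 9*v^4 + 1), Gamma_uuv = (-24*u*v + 18*v^3)/(36*u^2*v^2 + 16*u^2 - 24*u*v^2 + 9*v^4 + 1), Gamma_uvv = (-24*u^2 + 18*u*v^2)/(36*u^2*v^2 + 16*u^2 - 24*u*v^2 + 9*v^4 + 1), Gamma_vuu = -24*u*v/(36*u^2*v^2 + 16*u^2 - 24*u*v^2 + 9*v^4 + 1), Gamma_vuv = 36*u*v^2/(36*u^2*v^2 + 16*u^2 - 24*u*v^2 + 9*v^4 + 1), Gamma_vvv = 36*u^2*v/(36*u^2*v^2 + 16*u^2 - 24*u*v^2 + 9*v^4 + 1)


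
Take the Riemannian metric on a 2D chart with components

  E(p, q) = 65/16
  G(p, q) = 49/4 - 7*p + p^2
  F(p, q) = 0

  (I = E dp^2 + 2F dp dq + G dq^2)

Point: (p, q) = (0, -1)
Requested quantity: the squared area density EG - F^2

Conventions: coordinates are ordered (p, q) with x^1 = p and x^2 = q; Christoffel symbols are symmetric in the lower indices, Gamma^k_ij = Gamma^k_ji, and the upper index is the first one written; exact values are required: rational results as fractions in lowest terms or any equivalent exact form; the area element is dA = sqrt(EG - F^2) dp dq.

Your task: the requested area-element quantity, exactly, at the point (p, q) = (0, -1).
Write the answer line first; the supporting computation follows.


Answer: EG - F^2 = 3185/64

E = 65/16, F = 0, G = 49/4; EG - F^2 = 3185/64


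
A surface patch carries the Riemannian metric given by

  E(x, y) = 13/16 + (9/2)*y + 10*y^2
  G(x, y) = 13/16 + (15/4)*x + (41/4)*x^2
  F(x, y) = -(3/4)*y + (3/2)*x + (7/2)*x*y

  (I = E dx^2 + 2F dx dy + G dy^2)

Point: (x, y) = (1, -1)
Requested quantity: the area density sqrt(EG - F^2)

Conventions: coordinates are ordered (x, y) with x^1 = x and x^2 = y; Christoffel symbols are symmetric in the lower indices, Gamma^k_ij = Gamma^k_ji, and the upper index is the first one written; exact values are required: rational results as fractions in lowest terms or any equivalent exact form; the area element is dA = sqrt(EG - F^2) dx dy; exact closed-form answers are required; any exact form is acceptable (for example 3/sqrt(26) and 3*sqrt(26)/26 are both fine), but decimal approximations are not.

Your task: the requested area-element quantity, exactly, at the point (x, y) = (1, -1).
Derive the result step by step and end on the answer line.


E = 101/16, F = -5/4, G = 237/16; EG - F^2 = 23537/256

Answer: sqrt(EG - F^2) = sqrt(23537)/16


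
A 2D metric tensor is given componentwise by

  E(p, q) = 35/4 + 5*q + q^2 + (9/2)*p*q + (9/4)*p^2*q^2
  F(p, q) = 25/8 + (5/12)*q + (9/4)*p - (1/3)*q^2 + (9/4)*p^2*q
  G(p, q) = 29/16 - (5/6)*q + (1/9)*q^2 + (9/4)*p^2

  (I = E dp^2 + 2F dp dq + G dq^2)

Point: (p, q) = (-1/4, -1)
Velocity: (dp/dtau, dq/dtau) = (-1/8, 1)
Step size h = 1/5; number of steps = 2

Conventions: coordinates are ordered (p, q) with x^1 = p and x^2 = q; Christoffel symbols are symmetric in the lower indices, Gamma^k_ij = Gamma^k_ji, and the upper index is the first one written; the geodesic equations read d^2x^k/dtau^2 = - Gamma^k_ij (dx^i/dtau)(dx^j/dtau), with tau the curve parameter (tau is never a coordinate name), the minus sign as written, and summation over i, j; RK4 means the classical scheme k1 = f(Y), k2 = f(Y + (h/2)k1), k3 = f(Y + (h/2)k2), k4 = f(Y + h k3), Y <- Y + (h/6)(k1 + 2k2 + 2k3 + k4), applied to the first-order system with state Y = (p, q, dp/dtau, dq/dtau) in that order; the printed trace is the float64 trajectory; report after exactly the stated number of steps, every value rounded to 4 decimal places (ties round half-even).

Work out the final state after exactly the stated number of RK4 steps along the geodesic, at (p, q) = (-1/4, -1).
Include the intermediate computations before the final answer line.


f(Y) = (dp/dtau, dq/dtau, -Gamma^p_ij Y'^i Y'^j, -Gamma^q_ij Y'^i Y'^j) with the Gammas evaluated at the stage position; h = 0.200000; intermediate values shown to 6 dp
step 0: p = -0.2500, q = -1.0000, dp/dtau = -0.1250, dq/dtau = 1.0000
step 1:
  k1: at (p, q) = (-0.250000, -1.000000), (dp/dtau, dq/dtau) = (-0.125000, 1.000000); Gamma_ppp = -0.851334, Gamma_ppq = 0.222023, Gamma_pqq = 0.413977, Gamma_qpp = 1.380967, Gamma_qpq = -0.322234, Gamma_qqq = -0.421006; k1 = (-0.125000, 1.000000, -0.345169, 0.318870)
  k2: at (p, q) = (-0.262500, -0.900000), (dp/dtau, dq/dtau) = (-0.159517, 1.031887); Gamma_ppp = -0.780564, Gamma_ppq = 0.240003, Gamma_pqq = 0.404093, Gamma_qpp = 1.356756, Gamma_qpq = -0.359956, Gamma_qqq = -0.435885; k2 = (-0.159517, 1.031887, -0.331402, 0.311103)
  k3: at (p, q) = (-0.265952, -0.896811), (dp/dtau, dq/dtau) = (-0.158140, 1.031110); Gamma_ppp = -0.775581, Gamma_ppq = 0.237590, Gamma_pqq = 0.403092, Gamma_qpp = 1.357513, Gamma_qpq = -0.360462, Gamma_qqq = -0.433902; k3 = (-0.158140, 1.031110, -0.331683, 0.309817)
  k4: at (p, q) = (-0.281628, -0.793778), (dp/dtau, dq/dtau) = (-0.191337, 1.061963); Gamma_ppp = -0.700142, Gamma_ppq = 0.253757, Gamma_pqq = 0.392933, Gamma_qpp = 1.319242, Gamma_qpq = -0.401362, Gamma_qqq = -0.446527; k4 = (-0.191337, 1.061963, -0.314382, 0.292173)
  Y <- Y + (h/6)(k1 + 2k2 + 2k3 + k4): p = -0.2817, q = -0.7937, dp/dtau = -0.1912, dq/dtau = 1.0618
step 2:
  k1: at (p, q) = (-0.281722, -0.793735), (dp/dtau, dq/dtau) = (-0.191191, 1.061763); Gamma_ppp = -0.700044, Gamma_ppq = 0.253681, Gamma_pqq = 0.392914, Gamma_qpp = 1.319271, Gamma_qpq = -0.401354, Gamma_qqq = -0.446463; k1 = (-0.191191, 1.061763, -0.314365, 0.292143)
  k2: at (p, q) = (-0.300841, -0.687558), (dp/dtau, dq/dtau) = (-0.222627, 1.090977); Gamma_ppp = -0.620194, Gamma_ppq = 0.268012, Gamma_pqq = 0.382684, Gamma_qpp = 1.264875, Gamma_qpq = -0.445360, Gamma_qqq = -0.456687; k2 = (-0.222627, 1.090977, -0.294553, 0.264533)
  k3: at (p, q) = (-0.303984, -0.684637), (dp/dtau, dq/dtau) = (-0.220646, 1.088216); Gamma_ppp = -0.616365, Gamma_ppq = 0.266023, Gamma_pqq = 0.382150, Gamma_qpp = 1.264530, Gamma_qpq = -0.445708, Gamma_qqq = -0.454955; k3 = (-0.220646, 1.088216, -0.294790, 0.263163)
  k4: at (p, q) = (-0.325851, -0.576092), (dp/dtau, dq/dtau) = (-0.250149, 1.114395); Gamma_ppp = -0.534187, Gamma_ppq = 0.279370, Gamma_pqq = 0.372561, Gamma_qpp = 1.190829, Gamma_qpq = -0.492517, Gamma_qqq = -0.463278; k4 = (-0.250149, 1.114395, -0.273491, 0.226226)
  Y <- Y + (h/6)(k1 + 2k2 + 2k3 + k4): p = -0.3260, q = -0.5759, dp/dtau = -0.2501, dq/dtau = 1.1142

Answer: p = -0.3260, q = -0.5759, dp/dtau = -0.2501, dq/dtau = 1.1142
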